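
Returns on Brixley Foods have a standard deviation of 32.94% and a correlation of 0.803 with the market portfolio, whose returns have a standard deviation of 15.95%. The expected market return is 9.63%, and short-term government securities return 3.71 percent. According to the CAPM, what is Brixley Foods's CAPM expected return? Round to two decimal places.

13.53%

β = ρ × σ_i / σ_m = 0.803 × 32.94% / 15.95% = 1.6584
MRP = 9.63% − 3.71% = 5.92%
E(R) = 3.71% + 1.6584 × 5.92% = 13.53%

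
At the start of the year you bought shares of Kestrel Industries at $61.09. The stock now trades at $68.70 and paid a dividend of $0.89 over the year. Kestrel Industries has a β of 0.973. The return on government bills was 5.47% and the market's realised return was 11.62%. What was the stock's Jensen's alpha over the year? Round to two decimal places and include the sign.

Realised HPR = (P1 + D1 − P0) / P0 = (68.70 + 0.89 − 61.09) / 61.09 = 8.50 / 61.09 = 13.9139%
MRP = 11.62% − 5.47% = 6.15%
CAPM required = R_f + β·MRP = 5.47% + 0.973 × 6.15% = 11.45395%
α = realised − required = 13.9139% − 11.45395% = +2.46%

+2.46%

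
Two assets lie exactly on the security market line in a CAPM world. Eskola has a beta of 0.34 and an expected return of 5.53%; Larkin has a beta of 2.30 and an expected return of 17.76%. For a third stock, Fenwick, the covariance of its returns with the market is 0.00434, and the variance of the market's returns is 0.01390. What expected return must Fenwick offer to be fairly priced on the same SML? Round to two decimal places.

MRP = (17.76% − 5.53%) / (2.30 − 0.34) = 6.2398%
R_f = 5.53% − 0.34 × 6.2398% = 3.4085%
β_Fenwick = Cov / Var(R_m) = 0.00434 / 0.01390 = 0.3122
E(R_Fenwick) = R_f + β × MRP = 3.4085% + 0.3122 × 6.2398% = 5.36%

5.36%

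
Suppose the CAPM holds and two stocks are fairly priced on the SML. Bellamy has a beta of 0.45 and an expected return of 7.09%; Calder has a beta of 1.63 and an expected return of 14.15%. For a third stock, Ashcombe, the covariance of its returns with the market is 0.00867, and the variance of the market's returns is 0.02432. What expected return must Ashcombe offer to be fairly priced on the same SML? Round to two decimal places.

6.53%

MRP = (14.15% − 7.09%) / (1.63 − 0.45) = 5.9831%
R_f = 7.09% − 0.45 × 5.9831% = 4.3976%
β_Ashcombe = Cov / Var(R_m) = 0.00867 / 0.02432 = 0.3565
E(R_Ashcombe) = R_f + β × MRP = 4.3976% + 0.3565 × 5.9831% = 6.53%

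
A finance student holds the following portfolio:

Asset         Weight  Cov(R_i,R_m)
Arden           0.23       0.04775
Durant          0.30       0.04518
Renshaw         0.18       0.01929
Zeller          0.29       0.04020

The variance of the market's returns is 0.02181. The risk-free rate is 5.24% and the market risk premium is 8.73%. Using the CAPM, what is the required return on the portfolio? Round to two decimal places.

21.12%

β_Arden = 0.04775 / 0.02181 = 2.1894
β_Durant = 0.04518 / 0.02181 = 2.0715
β_Renshaw = 0.01929 / 0.02181 = 0.8845
β_Zeller = 0.04020 / 0.02181 = 1.8432
β_P = Σ w_i β_i = 0.23×2.1894 + 0.30×2.0715 + 0.18×0.8845 + 0.29×1.8432 = 1.8188
E(R_P) = R_f + β_P × MRP = 5.24% + 1.8188 × 8.73% = 21.12%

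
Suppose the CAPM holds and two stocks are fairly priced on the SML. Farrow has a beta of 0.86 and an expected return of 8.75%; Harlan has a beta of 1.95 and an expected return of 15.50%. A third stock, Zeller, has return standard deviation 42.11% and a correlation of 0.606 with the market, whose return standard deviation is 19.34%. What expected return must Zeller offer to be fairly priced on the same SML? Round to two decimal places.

MRP = (15.50% − 8.75%) / (1.95 − 0.86) = 6.1927%
R_f = 8.75% − 0.86 × 6.1927% = 3.4243%
β_Zeller = ρ·σ_i/σ_m = 0.606 × 42.11 / 19.34 = 1.3195
E(R_Zeller) = R_f + β × MRP = 3.4243% + 1.3195 × 6.1927% = 11.60%

11.60%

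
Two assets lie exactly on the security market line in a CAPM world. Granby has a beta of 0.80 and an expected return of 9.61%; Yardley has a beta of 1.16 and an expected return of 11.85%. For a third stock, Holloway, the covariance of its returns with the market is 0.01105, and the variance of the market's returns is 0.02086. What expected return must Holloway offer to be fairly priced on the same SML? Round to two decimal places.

7.93%

MRP = (11.85% − 9.61%) / (1.16 − 0.80) = 6.2222%
R_f = 9.61% − 0.80 × 6.2222% = 4.6322%
β_Holloway = Cov / Var(R_m) = 0.01105 / 0.02086 = 0.5297
E(R_Holloway) = R_f + β × MRP = 4.6322% + 0.5297 × 6.2222% = 7.93%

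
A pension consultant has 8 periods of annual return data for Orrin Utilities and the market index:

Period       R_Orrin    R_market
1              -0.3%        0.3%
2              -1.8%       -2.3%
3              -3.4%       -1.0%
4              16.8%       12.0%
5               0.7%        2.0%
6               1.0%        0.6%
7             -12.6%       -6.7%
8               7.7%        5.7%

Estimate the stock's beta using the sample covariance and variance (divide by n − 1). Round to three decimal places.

Mean R_i = (-0.3 − 1.8 − 3.4 + 16.8 + 0.7 + 1.0 − 12.6 + 7.7) / 8 = 1.0125%
Mean R_m = (0.3 − 2.3 − 1.0 + 12.0 + 2.0 + 0.6 − 6.7 + 5.7) / 8 = 1.3250%
Σ(R_i − R̄_i)(R_m − R̄_m) = 328.6275  ⇒  Cov = 328.6275 / 7 = 46.9468
Σ(R_m − R̄_m)² = 218.0750  ⇒  Var(R_m) = 218.0750 / 7 = 31.1536
β = Cov / Var(R_m) = 46.9468 / 31.1536 = 1.5069

1.507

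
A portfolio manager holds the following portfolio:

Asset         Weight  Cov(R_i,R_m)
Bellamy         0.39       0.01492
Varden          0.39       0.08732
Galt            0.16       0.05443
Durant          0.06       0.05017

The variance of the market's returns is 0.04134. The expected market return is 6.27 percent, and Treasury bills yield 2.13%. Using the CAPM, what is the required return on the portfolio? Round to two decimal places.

β_Bellamy = 0.01492 / 0.04134 = 0.3609
β_Varden = 0.08732 / 0.04134 = 2.1122
β_Galt = 0.05443 / 0.04134 = 1.3166
β_Durant = 0.05017 / 0.04134 = 1.2136
β_P = Σ w_i β_i = 0.39×0.3609 + 0.39×2.1122 + 0.16×1.3166 + 0.06×1.2136 = 1.2480
MRP = 6.27% − 2.13% = 4.14%
E(R_P) = R_f + β_P × MRP = 2.13% + 1.2480 × 4.14% = 7.30%

7.30%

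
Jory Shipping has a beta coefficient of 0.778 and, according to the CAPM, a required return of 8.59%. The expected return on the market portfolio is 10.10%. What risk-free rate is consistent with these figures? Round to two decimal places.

E(R) = R_f + β(E(R_m) − R_f) = R_f(1 − β) + β·E(R_m)
8.59% = R_f × (1 − 0.778) + 0.778 × 10.10%
8.59% = R_f × 0.222 + 7.85780%
R_f = (8.59% − 7.85780%) / 0.222 = 3.30%

3.30%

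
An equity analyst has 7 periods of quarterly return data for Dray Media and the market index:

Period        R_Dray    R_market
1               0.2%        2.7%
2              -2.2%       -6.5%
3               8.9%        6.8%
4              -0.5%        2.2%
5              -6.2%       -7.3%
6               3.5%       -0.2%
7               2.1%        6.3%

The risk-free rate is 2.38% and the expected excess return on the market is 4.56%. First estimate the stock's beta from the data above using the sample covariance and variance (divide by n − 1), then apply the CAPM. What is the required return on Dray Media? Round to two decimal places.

5.45%

Mean R_i = (0.2 − 2.2 + 8.9 − 0.5 − 6.2 + 3.5 + 2.1) / 7 = 0.8286%
Mean R_m = (2.7 − 6.5 + 6.8 + 2.2 − 7.3 − 0.2 + 6.3) / 7 = 0.5714%
Σ(R_i − R̄_i)(R_m − R̄_m) = 128.7357  ⇒  Cov = 128.7357 / 6 = 21.4560
Σ(R_m − R̄_m)² = 191.3543  ⇒  Var(R_m) = 191.3543 / 6 = 31.8924
β = Cov / Var(R_m) = 21.4560 / 31.8924 = 0.6728
E(R) = R_f + β × MRP = 2.38% + 0.6728 × 4.56% = 5.45%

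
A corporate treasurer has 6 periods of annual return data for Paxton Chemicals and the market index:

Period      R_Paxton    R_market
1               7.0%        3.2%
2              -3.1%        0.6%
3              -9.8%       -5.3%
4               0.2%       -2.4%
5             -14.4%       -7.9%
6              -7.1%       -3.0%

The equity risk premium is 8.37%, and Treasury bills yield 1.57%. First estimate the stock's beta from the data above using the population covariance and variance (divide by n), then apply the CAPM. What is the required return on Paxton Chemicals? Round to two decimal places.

Mean R_i = (7.0 − 3.1 − 9.8 + 0.2 − 14.4 − 7.1) / 6 = -4.5333%
Mean R_m = (3.2 + 0.6 − 5.3 − 2.4 − 7.9 − 3.0) / 6 = -2.4667%
Σ(R_i − R̄_i)(R_m − R̄_m) = 139.9667  ⇒  Cov = 139.9667 / 6 = 23.3278
Σ(R_m − R̄_m)² = 79.3533  ⇒  Var(R_m) = 79.3533 / 6 = 13.2256
β = Cov / Var(R_m) = 23.3278 / 13.2256 = 1.7638
E(R) = R_f + β × MRP = 1.57% + 1.7638 × 8.37% = 16.33%

16.33%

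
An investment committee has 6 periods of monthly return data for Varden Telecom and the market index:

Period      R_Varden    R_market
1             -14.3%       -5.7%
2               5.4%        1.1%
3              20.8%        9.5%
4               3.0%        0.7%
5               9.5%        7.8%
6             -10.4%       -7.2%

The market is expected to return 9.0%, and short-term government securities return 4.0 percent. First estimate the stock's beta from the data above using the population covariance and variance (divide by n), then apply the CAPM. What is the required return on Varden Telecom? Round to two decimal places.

Mean R_i = (-14.3 + 5.4 + 20.8 + 3.0 + 9.5 − 10.4) / 6 = 2.3333%
Mean R_m = (-5.7 + 1.1 + 9.5 + 0.7 + 7.8 − 7.2) / 6 = 1.0333%
Σ(R_i − R̄_i)(R_m − R̄_m) = 421.6633  ⇒  Cov = 421.6633 / 6 = 70.2772
Σ(R_m − R̄_m)² = 230.7133  ⇒  Var(R_m) = 230.7133 / 6 = 38.4522
β = Cov / Var(R_m) = 70.2772 / 38.4522 = 1.8277
MRP = 9.0% − 4.0% = 5.00%
E(R) = R_f + β × MRP = 4.0% + 1.8277 × 5.0% = 13.14%

13.14%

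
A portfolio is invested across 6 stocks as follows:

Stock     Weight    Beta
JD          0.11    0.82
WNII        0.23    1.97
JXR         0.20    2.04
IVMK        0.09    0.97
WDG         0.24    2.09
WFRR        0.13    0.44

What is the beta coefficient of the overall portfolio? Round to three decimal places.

1.597

β_P = Σ w_i β_i = 0.11×0.82 + 0.23×1.97 + 0.20×2.04 + 0.09×0.97 + 0.24×2.09 + 0.13×0.44 = 1.5974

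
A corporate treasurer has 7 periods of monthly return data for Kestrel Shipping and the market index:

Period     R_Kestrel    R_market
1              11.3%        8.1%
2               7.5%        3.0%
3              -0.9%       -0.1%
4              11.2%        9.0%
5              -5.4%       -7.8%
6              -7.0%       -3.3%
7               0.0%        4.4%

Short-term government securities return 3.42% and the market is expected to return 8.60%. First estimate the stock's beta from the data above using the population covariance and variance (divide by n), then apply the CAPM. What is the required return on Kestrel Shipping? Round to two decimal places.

Mean R_i = (11.3 + 7.5 − 0.9 + 11.2 − 5.4 − 7.0 + 0.0) / 7 = 2.3857%
Mean R_m = (8.1 + 3.0 − 0.1 + 9.0 − 7.8 − 3.3 + 4.4) / 7 = 1.9000%
Σ(R_i − R̄_i)(R_m − R̄_m) = 248.4100  ⇒  Cov = 248.4100 / 7 = 35.4871
Σ(R_m − R̄_m)² = 221.4400  ⇒  Var(R_m) = 221.4400 / 7 = 31.6343
β = Cov / Var(R_m) = 35.4871 / 31.6343 = 1.1218
MRP = 8.60% − 3.42% = 5.18%
E(R) = R_f + β × MRP = 3.42% + 1.1218 × 5.18% = 9.23%

9.23%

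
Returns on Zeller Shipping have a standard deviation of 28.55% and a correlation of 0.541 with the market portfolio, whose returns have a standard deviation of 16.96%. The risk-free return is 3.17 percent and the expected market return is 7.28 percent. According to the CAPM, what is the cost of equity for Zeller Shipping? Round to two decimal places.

β = ρ × σ_i / σ_m = 0.541 × 28.55% / 16.96% = 0.9107
MRP = 7.28% − 3.17% = 4.11%
E(R) = 3.17% + 0.9107 × 4.11% = 6.91%

6.91%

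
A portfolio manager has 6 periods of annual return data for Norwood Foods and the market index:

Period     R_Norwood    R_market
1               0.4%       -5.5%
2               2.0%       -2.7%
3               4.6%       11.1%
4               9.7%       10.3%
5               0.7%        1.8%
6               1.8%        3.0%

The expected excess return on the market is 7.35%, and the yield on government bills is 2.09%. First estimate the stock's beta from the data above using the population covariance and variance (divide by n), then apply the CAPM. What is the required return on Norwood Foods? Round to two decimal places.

Mean R_i = (0.4 + 2.0 + 4.6 + 9.7 + 0.7 + 1.8) / 6 = 3.2000%
Mean R_m = (-5.5 − 2.7 + 11.1 + 10.3 + 1.8 + 3.0) / 6 = 3.0000%
Σ(R_i − R̄_i)(R_m − R̄_m) = 92.4300  ⇒  Cov = 92.4300 / 6 = 15.4050
Σ(R_m − R̄_m)² = 225.0800  ⇒  Var(R_m) = 225.0800 / 6 = 37.5133
β = Cov / Var(R_m) = 15.4050 / 37.5133 = 0.4107
E(R) = R_f + β × MRP = 2.09% + 0.4107 × 7.35% = 5.11%

5.11%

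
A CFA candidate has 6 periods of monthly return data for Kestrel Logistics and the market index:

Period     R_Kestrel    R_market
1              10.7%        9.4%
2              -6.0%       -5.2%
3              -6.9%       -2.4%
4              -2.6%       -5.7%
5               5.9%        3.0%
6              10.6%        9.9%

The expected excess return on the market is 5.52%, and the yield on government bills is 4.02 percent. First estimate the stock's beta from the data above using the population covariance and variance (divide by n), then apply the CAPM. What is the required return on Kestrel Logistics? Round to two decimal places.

Mean R_i = (10.7 − 6.0 − 6.9 − 2.6 + 5.9 + 10.6) / 6 = 1.9500%
Mean R_m = (9.4 − 5.2 − 2.4 − 5.7 + 3.0 + 9.9) / 6 = 1.5000%
Σ(R_i − R̄_i)(R_m − R̄_m) = 268.2500  ⇒  Cov = 268.2500 / 6 = 44.7083
Σ(R_m − R̄_m)² = 247.1600  ⇒  Var(R_m) = 247.1600 / 6 = 41.1933
β = Cov / Var(R_m) = 44.7083 / 41.1933 = 1.0853
E(R) = R_f + β × MRP = 4.02% + 1.0853 × 5.52% = 10.01%

10.01%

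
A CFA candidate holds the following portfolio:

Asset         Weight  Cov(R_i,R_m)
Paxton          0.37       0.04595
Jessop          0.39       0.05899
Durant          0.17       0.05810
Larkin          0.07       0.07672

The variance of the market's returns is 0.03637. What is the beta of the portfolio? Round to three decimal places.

β_Paxton = 0.04595 / 0.03637 = 1.2634
β_Jessop = 0.05899 / 0.03637 = 1.6219
β_Durant = 0.05810 / 0.03637 = 1.5975
β_Larkin = 0.07672 / 0.03637 = 2.1094
β_P = Σ w_i β_i = 0.37×1.2634 + 0.39×1.6219 + 0.17×1.5975 + 0.07×2.1094 = 1.5192

1.519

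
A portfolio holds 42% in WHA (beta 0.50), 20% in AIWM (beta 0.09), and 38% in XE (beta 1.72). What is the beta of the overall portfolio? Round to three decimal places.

0.882

β_P = Σ w_i β_i = 0.42×0.50 + 0.20×0.09 + 0.38×1.72 = 0.8816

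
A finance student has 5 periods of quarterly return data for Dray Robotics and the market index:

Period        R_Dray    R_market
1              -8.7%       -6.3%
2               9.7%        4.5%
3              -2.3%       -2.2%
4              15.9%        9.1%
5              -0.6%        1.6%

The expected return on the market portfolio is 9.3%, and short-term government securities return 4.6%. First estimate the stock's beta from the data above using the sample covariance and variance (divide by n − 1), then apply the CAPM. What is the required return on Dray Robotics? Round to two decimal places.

12.21%

Mean R_i = (-8.7 + 9.7 − 2.3 + 15.9 − 0.6) / 5 = 2.8000%
Mean R_m = (-6.3 + 4.5 − 2.2 + 9.1 + 1.6) / 5 = 1.3400%
Σ(R_i − R̄_i)(R_m − R̄_m) = 228.4900  ⇒  Cov = 228.4900 / 4 = 57.1225
Σ(R_m − R̄_m)² = 141.1720  ⇒  Var(R_m) = 141.1720 / 4 = 35.2930
β = Cov / Var(R_m) = 57.1225 / 35.2930 = 1.6185
MRP = 9.3% − 4.6% = 4.70%
E(R) = R_f + β × MRP = 4.6% + 1.6185 × 4.7% = 12.21%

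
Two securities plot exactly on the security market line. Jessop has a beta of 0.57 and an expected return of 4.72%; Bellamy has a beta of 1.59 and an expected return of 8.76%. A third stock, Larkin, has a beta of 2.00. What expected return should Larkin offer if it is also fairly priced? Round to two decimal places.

10.38%

MRP (SML slope) = (8.76% − 4.72%) / (1.59 − 0.57) = 4.04% / 1.02 = 3.9608%
R_f (intercept) = 4.72% − 0.57 × 3.9608% = 2.4623%
E(R_Larkin) = R_f + β × MRP = 2.4623% + 2.00 × 3.9608% = 10.38%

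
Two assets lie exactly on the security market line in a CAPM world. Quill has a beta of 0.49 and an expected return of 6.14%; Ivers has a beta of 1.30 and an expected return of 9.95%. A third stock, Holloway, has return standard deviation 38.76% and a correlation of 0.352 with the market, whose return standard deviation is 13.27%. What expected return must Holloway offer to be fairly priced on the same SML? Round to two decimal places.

MRP = (9.95% − 6.14%) / (1.30 − 0.49) = 4.7037%
R_f = 6.14% − 0.49 × 4.7037% = 3.8352%
β_Holloway = ρ·σ_i/σ_m = 0.352 × 38.76 / 13.27 = 1.0281
E(R_Holloway) = R_f + β × MRP = 3.8352% + 1.0281 × 4.7037% = 8.67%

8.67%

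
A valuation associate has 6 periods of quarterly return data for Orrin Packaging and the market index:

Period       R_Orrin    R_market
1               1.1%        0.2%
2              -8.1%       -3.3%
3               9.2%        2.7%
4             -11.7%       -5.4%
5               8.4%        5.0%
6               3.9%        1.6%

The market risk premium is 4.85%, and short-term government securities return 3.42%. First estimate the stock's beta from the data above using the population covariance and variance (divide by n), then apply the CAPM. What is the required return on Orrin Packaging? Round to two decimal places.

Mean R_i = (1.1 − 8.1 + 9.2 − 11.7 + 8.4 + 3.9) / 6 = 0.4667%
Mean R_m = (0.2 − 3.3 + 2.7 − 5.4 + 5.0 + 1.6) / 6 = 0.1333%
Σ(R_i − R̄_i)(R_m − R̄_m) = 162.8367  ⇒  Cov = 162.8367 / 6 = 27.1395
Σ(R_m − R̄_m)² = 74.8333  ⇒  Var(R_m) = 74.8333 / 6 = 12.4722
β = Cov / Var(R_m) = 27.1395 / 12.4722 = 2.1760
E(R) = R_f + β × MRP = 3.42% + 2.1760 × 4.85% = 13.97%

13.97%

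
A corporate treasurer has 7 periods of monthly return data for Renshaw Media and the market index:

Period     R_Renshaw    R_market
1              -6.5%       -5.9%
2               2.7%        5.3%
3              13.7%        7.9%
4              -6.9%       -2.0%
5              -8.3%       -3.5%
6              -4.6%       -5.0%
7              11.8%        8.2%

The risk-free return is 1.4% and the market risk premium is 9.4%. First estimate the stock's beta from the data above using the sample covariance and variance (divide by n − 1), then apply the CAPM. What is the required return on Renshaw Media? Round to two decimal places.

14.55%

Mean R_i = (-6.5 + 2.7 + 13.7 − 6.9 − 8.3 − 4.6 + 11.8) / 7 = 0.2714%
Mean R_m = (-5.9 + 5.3 + 7.9 − 2.0 − 3.5 − 5.0 + 8.2) / 7 = 0.7143%
Σ(R_i − R̄_i)(R_m − R̄_m) = 322.1429  ⇒  Cov = 322.1429 / 6 = 53.6905
Σ(R_m − R̄_m)² = 230.2286  ⇒  Var(R_m) = 230.2286 / 6 = 38.3714
β = Cov / Var(R_m) = 53.6905 / 38.3714 = 1.3992
E(R) = R_f + β × MRP = 1.4% + 1.3992 × 9.4% = 14.55%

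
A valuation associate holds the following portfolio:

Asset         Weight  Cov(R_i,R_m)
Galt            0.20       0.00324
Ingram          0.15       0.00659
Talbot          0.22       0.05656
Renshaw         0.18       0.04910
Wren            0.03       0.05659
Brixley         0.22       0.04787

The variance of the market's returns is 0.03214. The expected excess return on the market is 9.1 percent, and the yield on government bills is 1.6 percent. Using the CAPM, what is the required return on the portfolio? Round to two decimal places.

β_Galt = 0.00324 / 0.03214 = 0.1008
β_Ingram = 0.00659 / 0.03214 = 0.2050
β_Talbot = 0.05656 / 0.03214 = 1.7598
β_Renshaw = 0.04910 / 0.03214 = 1.5277
β_Wren = 0.05659 / 0.03214 = 1.7607
β_Brixley = 0.04787 / 0.03214 = 1.4894
β_P = Σ w_i β_i = 0.20×0.1008 + 0.15×0.2050 + 0.22×1.7598 + 0.18×1.5277 + 0.03×1.7607 + 0.22×1.4894 = 1.0935
E(R_P) = R_f + β_P × MRP = 1.6% + 1.0935 × 9.1% = 11.55%

11.55%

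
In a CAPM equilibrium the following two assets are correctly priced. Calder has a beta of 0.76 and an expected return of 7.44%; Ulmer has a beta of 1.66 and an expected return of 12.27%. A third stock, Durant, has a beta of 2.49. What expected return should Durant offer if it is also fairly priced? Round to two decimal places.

MRP (SML slope) = (12.27% − 7.44%) / (1.66 − 0.76) = 4.83% / 0.90 = 5.3667%
R_f (intercept) = 7.44% − 0.76 × 5.3667% = 3.3613%
E(R_Durant) = R_f + β × MRP = 3.3613% + 2.49 × 5.3667% = 16.72%

16.72%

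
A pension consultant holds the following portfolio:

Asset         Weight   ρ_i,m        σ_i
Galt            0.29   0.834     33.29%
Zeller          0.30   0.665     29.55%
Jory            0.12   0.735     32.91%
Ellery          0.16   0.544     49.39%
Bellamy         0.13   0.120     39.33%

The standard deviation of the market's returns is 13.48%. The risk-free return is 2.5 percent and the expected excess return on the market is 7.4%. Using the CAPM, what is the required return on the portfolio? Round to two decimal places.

14.45%

β_Galt = 0.834 × 33.29% / 13.48% = 2.0596
β_Zeller = 0.665 × 29.55% / 13.48% = 1.4578
β_Jory = 0.735 × 32.91% / 13.48% = 1.7944
β_Ellery = 0.544 × 49.39% / 13.48% = 1.9932
β_Bellamy = 0.120 × 39.33% / 13.48% = 0.3501
β_P = Σ w_i β_i = 0.29×2.0596 + 0.30×1.4578 + 0.12×1.7944 + 0.16×1.9932 + 0.13×0.3501 = 1.6144
E(R_P) = R_f + β_P × MRP = 2.5% + 1.6144 × 7.4% = 14.45%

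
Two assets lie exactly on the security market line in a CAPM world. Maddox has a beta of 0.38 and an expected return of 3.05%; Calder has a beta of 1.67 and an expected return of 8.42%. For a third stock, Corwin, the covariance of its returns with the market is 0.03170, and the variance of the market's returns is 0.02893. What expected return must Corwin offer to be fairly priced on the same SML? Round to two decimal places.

6.03%

MRP = (8.42% − 3.05%) / (1.67 − 0.38) = 4.1628%
R_f = 3.05% − 0.38 × 4.1628% = 1.4681%
β_Corwin = Cov / Var(R_m) = 0.03170 / 0.02893 = 1.0957
E(R_Corwin) = R_f + β × MRP = 1.4681% + 1.0957 × 4.1628% = 6.03%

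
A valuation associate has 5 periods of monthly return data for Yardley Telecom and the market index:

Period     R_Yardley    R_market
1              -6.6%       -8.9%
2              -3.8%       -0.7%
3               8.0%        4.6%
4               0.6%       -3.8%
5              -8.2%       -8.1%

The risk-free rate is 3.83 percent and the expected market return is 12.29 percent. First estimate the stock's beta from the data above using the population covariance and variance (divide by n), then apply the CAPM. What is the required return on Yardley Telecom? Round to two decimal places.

12.61%

Mean R_i = (-6.6 − 3.8 + 8.0 + 0.6 − 8.2) / 5 = -2.0000%
Mean R_m = (-8.9 − 0.7 + 4.6 − 3.8 − 8.1) / 5 = -3.3800%
Σ(R_i − R̄_i)(R_m − R̄_m) = 128.5400  ⇒  Cov = 128.5400 / 5 = 25.7080
Σ(R_m − R̄_m)² = 123.7880  ⇒  Var(R_m) = 123.7880 / 5 = 24.7576
β = Cov / Var(R_m) = 25.7080 / 24.7576 = 1.0384
MRP = 12.29% − 3.83% = 8.46%
E(R) = R_f + β × MRP = 3.83% + 1.0384 × 8.46% = 12.61%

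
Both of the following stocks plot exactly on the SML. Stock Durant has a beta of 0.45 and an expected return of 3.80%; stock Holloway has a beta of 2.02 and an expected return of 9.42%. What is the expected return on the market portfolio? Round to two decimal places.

5.77%

Both satisfy E(R) = R_f + β·MRP, so the slope of the SML is
MRP = (9.42% − 3.80%) / (2.02 − 0.45) = 5.62% / 1.57 = 3.5796%
R_f = E(R_Durant) − β_Durant·MRP = 3.80% − 0.45 × 3.5796% = 2.1892%
E(R_m) = R_f + MRP = 2.1892% + 3.5796% = 5.77%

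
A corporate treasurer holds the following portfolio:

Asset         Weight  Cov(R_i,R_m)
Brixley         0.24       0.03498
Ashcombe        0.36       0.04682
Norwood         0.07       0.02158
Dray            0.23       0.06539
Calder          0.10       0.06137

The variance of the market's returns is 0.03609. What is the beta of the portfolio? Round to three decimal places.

β_Brixley = 0.03498 / 0.03609 = 0.9692
β_Ashcombe = 0.04682 / 0.03609 = 1.2973
β_Norwood = 0.02158 / 0.03609 = 0.5979
β_Dray = 0.06539 / 0.03609 = 1.8119
β_Calder = 0.06137 / 0.03609 = 1.7005
β_P = Σ w_i β_i = 0.24×0.9692 + 0.36×1.2973 + 0.07×0.5979 + 0.23×1.8119 + 0.10×1.7005 = 1.3283

1.328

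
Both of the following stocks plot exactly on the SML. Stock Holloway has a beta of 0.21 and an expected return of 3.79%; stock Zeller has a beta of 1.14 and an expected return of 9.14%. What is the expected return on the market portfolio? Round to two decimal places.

8.33%

Both satisfy E(R) = R_f + β·MRP, so the slope of the SML is
MRP = (9.14% − 3.79%) / (1.14 − 0.21) = 5.35% / 0.93 = 5.7527%
R_f = E(R_Holloway) − β_Holloway·MRP = 3.79% − 0.21 × 5.7527% = 2.5819%
E(R_m) = R_f + MRP = 2.5819% + 5.7527% = 8.33%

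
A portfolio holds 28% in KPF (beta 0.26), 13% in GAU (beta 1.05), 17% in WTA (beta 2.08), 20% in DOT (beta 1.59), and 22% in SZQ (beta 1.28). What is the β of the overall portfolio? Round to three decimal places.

1.163

β_P = Σ w_i β_i = 0.28×0.26 + 0.13×1.05 + 0.17×2.08 + 0.20×1.59 + 0.22×1.28 = 1.1625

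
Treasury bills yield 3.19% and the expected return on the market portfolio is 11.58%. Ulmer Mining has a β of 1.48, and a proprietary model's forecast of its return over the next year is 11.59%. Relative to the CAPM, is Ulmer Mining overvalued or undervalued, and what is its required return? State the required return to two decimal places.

Overvalued; required return 15.61%

MRP = 11.58% − 3.19% = 8.39%
Required return = R_f + β·MRP = 3.19% + 1.48 × 8.39% = 15.61%
Forecast 11.59% < required 15.61% → the stock plots below the SML → overvalued.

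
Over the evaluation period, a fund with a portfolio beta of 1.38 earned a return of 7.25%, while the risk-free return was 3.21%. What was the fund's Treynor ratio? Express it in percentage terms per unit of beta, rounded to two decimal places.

2.93%

Treynor = (R_P − R_f) / β_P = (7.25% − 3.21%) / 1.3800 = 4.04% / 1.3800 = 2.93%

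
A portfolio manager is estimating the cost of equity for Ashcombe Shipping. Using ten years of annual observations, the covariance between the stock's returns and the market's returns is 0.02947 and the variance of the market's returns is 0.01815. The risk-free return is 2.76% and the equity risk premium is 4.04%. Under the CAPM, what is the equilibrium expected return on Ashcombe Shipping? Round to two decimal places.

9.32%

β = Cov(R_i, R_m) / Var(R_m) = 0.02947 / 0.01815 = 1.6237
E(R) = R_f + β × MRP = 2.76% + 1.6237 × 4.04% = 9.32%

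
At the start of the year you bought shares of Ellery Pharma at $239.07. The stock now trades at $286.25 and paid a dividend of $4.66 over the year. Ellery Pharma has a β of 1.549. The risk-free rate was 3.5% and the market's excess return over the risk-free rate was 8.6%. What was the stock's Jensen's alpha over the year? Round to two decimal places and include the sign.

+4.86%

Realised HPR = (P1 + D1 − P0) / P0 = (286.25 + 4.66 − 239.07) / 239.07 = 51.84 / 239.07 = 21.6840%
CAPM required = R_f + β·MRP = 3.5% + 1.549 × 8.6% = 16.8214%
α = realised − required = 21.6840% − 16.8214% = +4.86%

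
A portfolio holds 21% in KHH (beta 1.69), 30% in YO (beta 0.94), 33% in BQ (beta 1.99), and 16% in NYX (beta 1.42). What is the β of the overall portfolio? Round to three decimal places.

β_P = Σ w_i β_i = 0.21×1.69 + 0.30×0.94 + 0.33×1.99 + 0.16×1.42 = 1.5208

1.521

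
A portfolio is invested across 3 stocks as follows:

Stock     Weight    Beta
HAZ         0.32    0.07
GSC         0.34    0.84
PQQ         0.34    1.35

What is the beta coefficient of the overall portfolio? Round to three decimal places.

β_P = Σ w_i β_i = 0.32×0.07 + 0.34×0.84 + 0.34×1.35 = 0.7670

0.767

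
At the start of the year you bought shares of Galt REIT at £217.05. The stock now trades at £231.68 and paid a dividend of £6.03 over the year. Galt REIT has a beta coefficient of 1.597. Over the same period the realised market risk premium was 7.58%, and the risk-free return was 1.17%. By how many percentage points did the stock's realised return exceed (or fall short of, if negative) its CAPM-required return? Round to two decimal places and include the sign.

-3.76%

Realised HPR = (P1 + D1 − P0) / P0 = (231.68 + 6.03 − 217.05) / 217.05 = 20.66 / 217.05 = 9.5185%
CAPM required = R_f + β·MRP = 1.17% + 1.597 × 7.58% = 13.27526%
α = realised − required = 9.5185% − 13.27526% = -3.76%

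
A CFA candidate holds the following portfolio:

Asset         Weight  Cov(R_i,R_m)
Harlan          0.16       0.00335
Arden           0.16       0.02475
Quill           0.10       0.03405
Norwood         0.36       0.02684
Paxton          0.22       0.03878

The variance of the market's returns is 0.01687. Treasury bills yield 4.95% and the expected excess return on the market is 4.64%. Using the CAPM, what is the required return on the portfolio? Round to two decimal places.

12.13%

β_Harlan = 0.00335 / 0.01687 = 0.1986
β_Arden = 0.02475 / 0.01687 = 1.4671
β_Quill = 0.03405 / 0.01687 = 2.0184
β_Norwood = 0.02684 / 0.01687 = 1.5910
β_Paxton = 0.03878 / 0.01687 = 2.2988
β_P = Σ w_i β_i = 0.16×0.1986 + 0.16×1.4671 + 0.10×2.0184 + 0.36×1.5910 + 0.22×2.2988 = 1.5468
E(R_P) = R_f + β_P × MRP = 4.95% + 1.5468 × 4.64% = 12.13%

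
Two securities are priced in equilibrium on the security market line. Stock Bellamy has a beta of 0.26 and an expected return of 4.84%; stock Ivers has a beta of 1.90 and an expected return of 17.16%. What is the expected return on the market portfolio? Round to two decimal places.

10.40%

Both satisfy E(R) = R_f + β·MRP, so the slope of the SML is
MRP = (17.16% − 4.84%) / (1.90 − 0.26) = 12.32% / 1.64 = 7.5122%
R_f = E(R_Bellamy) − β_Bellamy·MRP = 4.84% − 0.26 × 7.5122% = 2.8868%
E(R_m) = R_f + MRP = 2.8868% + 7.5122% = 10.40%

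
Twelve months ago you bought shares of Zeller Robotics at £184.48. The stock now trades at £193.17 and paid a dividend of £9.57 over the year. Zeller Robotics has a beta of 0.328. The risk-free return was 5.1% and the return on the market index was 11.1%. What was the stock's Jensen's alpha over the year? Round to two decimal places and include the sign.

Realised HPR = (P1 + D1 − P0) / P0 = (193.17 + 9.57 − 184.48) / 184.48 = 18.26 / 184.48 = 9.8981%
MRP = 11.1% − 5.1% = 6.00%
CAPM required = R_f + β·MRP = 5.1% + 0.328 × 6.0% = 7.0680%
α = realised − required = 9.8981% − 7.0680% = +2.83%

+2.83%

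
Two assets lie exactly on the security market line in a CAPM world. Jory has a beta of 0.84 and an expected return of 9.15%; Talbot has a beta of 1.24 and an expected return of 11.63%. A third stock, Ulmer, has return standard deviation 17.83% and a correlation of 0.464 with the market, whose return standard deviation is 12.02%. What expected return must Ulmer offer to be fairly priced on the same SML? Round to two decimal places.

8.21%

MRP = (11.63% − 9.15%) / (1.24 − 0.84) = 6.2000%
R_f = 9.15% − 0.84 × 6.2000% = 3.9420%
β_Ulmer = ρ·σ_i/σ_m = 0.464 × 17.83 / 12.02 = 0.6883
E(R_Ulmer) = R_f + β × MRP = 3.9420% + 0.6883 × 6.2000% = 8.21%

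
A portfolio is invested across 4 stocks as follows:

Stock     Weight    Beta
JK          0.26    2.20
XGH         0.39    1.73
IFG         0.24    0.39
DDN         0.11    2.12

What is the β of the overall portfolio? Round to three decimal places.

1.574

β_P = Σ w_i β_i = 0.26×2.20 + 0.39×1.73 + 0.24×0.39 + 0.11×2.12 = 1.5735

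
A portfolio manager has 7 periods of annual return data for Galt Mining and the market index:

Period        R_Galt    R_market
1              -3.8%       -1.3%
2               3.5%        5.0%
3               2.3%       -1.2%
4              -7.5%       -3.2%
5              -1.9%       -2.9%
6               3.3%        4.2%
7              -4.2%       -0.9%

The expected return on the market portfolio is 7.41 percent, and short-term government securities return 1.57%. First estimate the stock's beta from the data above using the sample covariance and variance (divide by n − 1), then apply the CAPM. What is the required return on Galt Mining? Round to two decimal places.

7.52%

Mean R_i = (-3.8 + 3.5 + 2.3 − 7.5 − 1.9 + 3.3 − 4.2) / 7 = -1.1857%
Mean R_m = (-1.3 + 5.0 − 1.2 − 3.2 − 2.9 + 4.2 − 0.9) / 7 = -0.0429%
Σ(R_i − R̄_i)(R_m − R̄_m) = 66.4743  ⇒  Cov = 66.4743 / 6 = 11.0791
Σ(R_m − R̄_m)² = 65.2171  ⇒  Var(R_m) = 65.2171 / 6 = 10.8695
β = Cov / Var(R_m) = 11.0791 / 10.8695 = 1.0193
MRP = 7.41% − 1.57% = 5.84%
E(R) = R_f + β × MRP = 1.57% + 1.0193 × 5.84% = 7.52%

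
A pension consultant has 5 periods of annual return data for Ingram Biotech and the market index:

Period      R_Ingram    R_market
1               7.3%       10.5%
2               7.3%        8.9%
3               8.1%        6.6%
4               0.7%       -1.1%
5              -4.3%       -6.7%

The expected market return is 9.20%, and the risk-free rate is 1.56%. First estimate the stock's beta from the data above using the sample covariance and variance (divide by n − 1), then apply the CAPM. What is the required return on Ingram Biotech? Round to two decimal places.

Mean R_i = (7.3 + 7.3 + 8.1 + 0.7 − 4.3) / 5 = 3.8200%
Mean R_m = (10.5 + 8.9 + 6.6 − 1.1 − 6.7) / 5 = 3.6400%
Σ(R_i − R̄_i)(R_m − R̄_m) = 153.5960  ⇒  Cov = 153.5960 / 4 = 38.3990
Σ(R_m − R̄_m)² = 212.8720  ⇒  Var(R_m) = 212.8720 / 4 = 53.2180
β = Cov / Var(R_m) = 38.3990 / 53.2180 = 0.7215
MRP = 9.20% − 1.56% = 7.64%
E(R) = R_f + β × MRP = 1.56% + 0.7215 × 7.64% = 7.07%

7.07%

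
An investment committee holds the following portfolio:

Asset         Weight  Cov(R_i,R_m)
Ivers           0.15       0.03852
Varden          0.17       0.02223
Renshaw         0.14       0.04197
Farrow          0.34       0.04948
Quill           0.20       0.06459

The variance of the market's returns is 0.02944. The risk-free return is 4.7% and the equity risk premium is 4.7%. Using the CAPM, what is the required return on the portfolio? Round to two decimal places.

β_Ivers = 0.03852 / 0.02944 = 1.3084
β_Varden = 0.02223 / 0.02944 = 0.7551
β_Renshaw = 0.04197 / 0.02944 = 1.4256
β_Farrow = 0.04948 / 0.02944 = 1.6807
β_Quill = 0.06459 / 0.02944 = 2.1940
β_P = Σ w_i β_i = 0.15×1.3084 + 0.17×0.7551 + 0.14×1.4256 + 0.34×1.6807 + 0.20×2.1940 = 1.5344
E(R_P) = R_f + β_P × MRP = 4.7% + 1.5344 × 4.7% = 11.91%

11.91%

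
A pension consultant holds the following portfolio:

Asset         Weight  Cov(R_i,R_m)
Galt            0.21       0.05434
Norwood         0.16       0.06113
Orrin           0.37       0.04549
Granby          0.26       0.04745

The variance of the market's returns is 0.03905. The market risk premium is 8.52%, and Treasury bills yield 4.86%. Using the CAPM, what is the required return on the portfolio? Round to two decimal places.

β_Galt = 0.05434 / 0.03905 = 1.3915
β_Norwood = 0.06113 / 0.03905 = 1.5654
β_Orrin = 0.04549 / 0.03905 = 1.1649
β_Granby = 0.04745 / 0.03905 = 1.2151
β_P = Σ w_i β_i = 0.21×1.3915 + 0.16×1.5654 + 0.37×1.1649 + 0.26×1.2151 = 1.2896
E(R_P) = R_f + β_P × MRP = 4.86% + 1.2896 × 8.52% = 15.85%

15.85%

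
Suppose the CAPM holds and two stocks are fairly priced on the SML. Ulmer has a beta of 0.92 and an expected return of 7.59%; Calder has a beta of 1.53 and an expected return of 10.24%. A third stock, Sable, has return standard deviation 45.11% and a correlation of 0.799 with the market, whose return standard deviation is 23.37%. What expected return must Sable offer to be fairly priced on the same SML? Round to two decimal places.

MRP = (10.24% − 7.59%) / (1.53 − 0.92) = 4.3443%
R_f = 7.59% − 0.92 × 4.3443% = 3.5932%
β_Sable = ρ·σ_i/σ_m = 0.799 × 45.11 / 23.37 = 1.5423
E(R_Sable) = R_f + β × MRP = 3.5932% + 1.5423 × 4.3443% = 10.29%

10.29%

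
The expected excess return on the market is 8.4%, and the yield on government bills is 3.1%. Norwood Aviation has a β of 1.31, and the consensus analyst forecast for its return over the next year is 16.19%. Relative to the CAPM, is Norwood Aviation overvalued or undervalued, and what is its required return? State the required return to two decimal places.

Undervalued; required return 14.10%

Required return = R_f + β·MRP = 3.1% + 1.31 × 8.4% = 14.10%
Forecast 16.19% > required 14.10% → the stock plots above the SML → undervalued.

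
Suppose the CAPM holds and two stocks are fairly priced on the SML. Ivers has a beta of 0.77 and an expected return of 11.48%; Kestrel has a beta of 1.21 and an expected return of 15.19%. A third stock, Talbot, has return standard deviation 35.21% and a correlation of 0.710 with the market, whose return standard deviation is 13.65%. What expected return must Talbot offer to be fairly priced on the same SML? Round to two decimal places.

20.43%

MRP = (15.19% − 11.48%) / (1.21 − 0.77) = 8.4318%
R_f = 11.48% − 0.77 × 8.4318% = 4.9875%
β_Talbot = ρ·σ_i/σ_m = 0.710 × 35.21 / 13.65 = 1.8314
E(R_Talbot) = R_f + β × MRP = 4.9875% + 1.8314 × 8.4318% = 20.43%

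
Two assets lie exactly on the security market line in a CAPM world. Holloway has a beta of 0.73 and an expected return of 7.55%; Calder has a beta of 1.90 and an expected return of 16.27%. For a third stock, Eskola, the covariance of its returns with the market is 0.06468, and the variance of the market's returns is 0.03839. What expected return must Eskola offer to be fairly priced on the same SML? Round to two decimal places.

14.67%

MRP = (16.27% − 7.55%) / (1.90 − 0.73) = 7.4530%
R_f = 7.55% − 0.73 × 7.4530% = 2.1093%
β_Eskola = Cov / Var(R_m) = 0.06468 / 0.03839 = 1.6848
E(R_Eskola) = R_f + β × MRP = 2.1093% + 1.6848 × 7.4530% = 14.67%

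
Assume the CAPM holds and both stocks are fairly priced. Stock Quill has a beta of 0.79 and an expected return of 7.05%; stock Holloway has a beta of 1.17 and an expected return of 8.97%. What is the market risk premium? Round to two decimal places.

5.05%

Both satisfy E(R) = R_f + β·MRP, so the slope of the SML is
MRP = (8.97% − 7.05%) / (1.17 − 0.79) = 1.92% / 0.38 = 5.0526%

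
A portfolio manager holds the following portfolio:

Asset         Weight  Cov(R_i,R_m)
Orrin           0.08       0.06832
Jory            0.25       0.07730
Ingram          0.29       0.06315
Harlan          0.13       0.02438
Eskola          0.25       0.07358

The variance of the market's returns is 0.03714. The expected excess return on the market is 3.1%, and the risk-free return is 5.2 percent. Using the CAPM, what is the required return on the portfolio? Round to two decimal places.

β_Orrin = 0.06832 / 0.03714 = 1.8395
β_Jory = 0.07730 / 0.03714 = 2.0813
β_Ingram = 0.06315 / 0.03714 = 1.7003
β_Harlan = 0.02438 / 0.03714 = 0.6564
β_Eskola = 0.07358 / 0.03714 = 1.9812
β_P = Σ w_i β_i = 0.08×1.8395 + 0.25×2.0813 + 0.29×1.7003 + 0.13×0.6564 + 0.25×1.9812 = 1.7412
E(R_P) = R_f + β_P × MRP = 5.2% + 1.7412 × 3.1% = 10.60%

10.60%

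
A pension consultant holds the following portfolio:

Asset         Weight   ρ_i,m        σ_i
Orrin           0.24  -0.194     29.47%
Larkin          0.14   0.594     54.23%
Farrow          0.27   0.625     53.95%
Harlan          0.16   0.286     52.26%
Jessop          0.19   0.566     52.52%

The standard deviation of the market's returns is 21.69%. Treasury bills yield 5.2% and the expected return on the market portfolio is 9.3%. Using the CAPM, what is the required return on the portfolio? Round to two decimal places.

β_Orrin = -0.194 × 29.47% / 21.69% = -0.2636
β_Larkin = 0.594 × 54.23% / 21.69% = 1.4851
β_Farrow = 0.625 × 53.95% / 21.69% = 1.5546
β_Harlan = 0.286 × 52.26% / 21.69% = 0.6891
β_Jessop = 0.566 × 52.52% / 21.69% = 1.3705
β_P = Σ w_i β_i = 0.24×-0.2636 + 0.14×1.4851 + 0.27×1.5546 + 0.16×0.6891 + 0.19×1.3705 = 0.9350
MRP = 9.3% − 5.2% = 4.10%
E(R_P) = R_f + β_P × MRP = 5.2% + 0.9350 × 4.1% = 9.03%

9.03%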